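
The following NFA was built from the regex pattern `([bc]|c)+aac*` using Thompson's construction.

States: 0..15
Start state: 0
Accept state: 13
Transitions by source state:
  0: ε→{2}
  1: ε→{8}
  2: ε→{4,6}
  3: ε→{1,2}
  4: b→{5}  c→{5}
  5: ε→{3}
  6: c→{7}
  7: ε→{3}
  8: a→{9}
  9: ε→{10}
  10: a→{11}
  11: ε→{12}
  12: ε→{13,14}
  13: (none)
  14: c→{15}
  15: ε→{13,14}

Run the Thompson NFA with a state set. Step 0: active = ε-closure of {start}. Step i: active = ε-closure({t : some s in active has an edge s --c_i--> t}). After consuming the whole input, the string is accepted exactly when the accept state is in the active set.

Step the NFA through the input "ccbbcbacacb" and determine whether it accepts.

Answer: REJECT

Steps:
initial (ε-close {0}): {0,2,4,6}
'c' @ 1: {1,2,3,4,5,6,7,8}
'c' @ 2: {1,2,3,4,5,6,7,8}
'b' @ 3: {1,2,3,4,5,6,8}
'b' @ 4: {1,2,3,4,5,6,8}
'c' @ 5: {1,2,3,4,5,6,7,8}
'b' @ 6: {1,2,3,4,5,6,8}
'a' @ 7: {9,10}
'c' @ 8: {}  — no active states
rest 'acb' ignored (set empty)
end set {} — state 13 not in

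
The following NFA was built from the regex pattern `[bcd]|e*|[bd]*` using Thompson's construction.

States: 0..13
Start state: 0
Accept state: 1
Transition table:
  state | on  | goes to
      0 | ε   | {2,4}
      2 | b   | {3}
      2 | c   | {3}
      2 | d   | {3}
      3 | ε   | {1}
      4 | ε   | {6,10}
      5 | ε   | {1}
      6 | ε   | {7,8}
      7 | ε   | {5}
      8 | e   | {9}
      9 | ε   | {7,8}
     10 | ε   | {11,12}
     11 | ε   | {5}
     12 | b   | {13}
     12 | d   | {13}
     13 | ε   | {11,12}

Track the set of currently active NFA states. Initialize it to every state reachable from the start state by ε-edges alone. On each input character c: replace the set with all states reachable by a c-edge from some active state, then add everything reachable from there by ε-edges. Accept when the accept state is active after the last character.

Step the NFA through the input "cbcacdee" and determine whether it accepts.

start: ε-closure({0}) = {0,1,2,4,5,6,7,8,10,11,12}
'c' @ 1: {1,3}  (accept∈set)
'b' @ 2: {}  — dead — no transitions
rest 'cacdee' ignored (set empty)
final: {}; accept 1 not in set

Answer: REJECT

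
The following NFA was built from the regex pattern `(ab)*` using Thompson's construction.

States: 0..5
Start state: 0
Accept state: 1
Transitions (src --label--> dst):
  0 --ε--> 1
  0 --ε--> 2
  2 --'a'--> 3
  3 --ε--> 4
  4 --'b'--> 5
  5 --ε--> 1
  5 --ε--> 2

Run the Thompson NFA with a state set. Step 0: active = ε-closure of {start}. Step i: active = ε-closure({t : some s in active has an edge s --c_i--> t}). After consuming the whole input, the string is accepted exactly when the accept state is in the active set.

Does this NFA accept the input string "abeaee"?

start: ε-closure({0}) = {0,1,2}
'a' @ 1: {3,4}
'b' @ 2: {1,2,5}  (accept∈set)
'e' @ 3: {}  — dead — no transitions
rest 'aee' ignored (set empty)
final: {}; accept 1 not in set

Answer: REJECT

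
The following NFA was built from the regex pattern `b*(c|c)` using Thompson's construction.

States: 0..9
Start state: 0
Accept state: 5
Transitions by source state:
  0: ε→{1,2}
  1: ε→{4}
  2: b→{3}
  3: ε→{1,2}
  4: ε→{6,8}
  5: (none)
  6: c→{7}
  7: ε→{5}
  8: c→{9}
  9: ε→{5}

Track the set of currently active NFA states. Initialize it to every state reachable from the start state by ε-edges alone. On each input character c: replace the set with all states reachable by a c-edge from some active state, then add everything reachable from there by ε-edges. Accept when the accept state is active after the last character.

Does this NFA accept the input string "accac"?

initial (ε-close {0}): {0,1,2,4,6,8}
'a' @ 1: {}  — state set empty
rest 'ccac' ignored (set empty)
after full input: {}  (accept=5 not in)

Answer: REJECT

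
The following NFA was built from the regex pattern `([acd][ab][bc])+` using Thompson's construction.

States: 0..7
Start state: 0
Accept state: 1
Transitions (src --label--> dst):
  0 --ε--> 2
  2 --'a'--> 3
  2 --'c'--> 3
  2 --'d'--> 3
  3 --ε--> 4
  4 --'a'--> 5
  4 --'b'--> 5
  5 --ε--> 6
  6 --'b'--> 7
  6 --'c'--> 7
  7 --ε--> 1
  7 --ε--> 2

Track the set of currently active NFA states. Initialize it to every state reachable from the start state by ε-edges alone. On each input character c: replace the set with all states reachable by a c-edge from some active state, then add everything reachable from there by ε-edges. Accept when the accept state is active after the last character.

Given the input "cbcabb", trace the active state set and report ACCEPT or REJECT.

Answer: ACCEPT

Trace:
S₀ = ε-closure({0}) = {0,2}
'c' @ 1: {3,4}
'b' @ 2: {5,6}
'c' @ 3: {1,2,7}  ✓accept
'a' @ 4: {3,4}
'b' @ 5: {5,6}
'b' @ 6: {1,2,7}  ✓accept
after full input: {1,2,7}  (accept=1 in)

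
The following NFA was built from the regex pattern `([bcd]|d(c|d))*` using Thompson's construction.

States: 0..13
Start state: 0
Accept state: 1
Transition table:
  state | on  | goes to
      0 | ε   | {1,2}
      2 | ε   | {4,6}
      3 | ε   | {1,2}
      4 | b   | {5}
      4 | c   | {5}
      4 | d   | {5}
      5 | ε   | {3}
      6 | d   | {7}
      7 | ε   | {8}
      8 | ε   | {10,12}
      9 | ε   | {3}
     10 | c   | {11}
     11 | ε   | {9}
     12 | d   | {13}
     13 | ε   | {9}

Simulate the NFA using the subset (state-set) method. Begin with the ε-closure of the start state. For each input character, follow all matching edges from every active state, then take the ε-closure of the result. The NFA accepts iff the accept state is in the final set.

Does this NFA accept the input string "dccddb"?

initial (ε-close {0}): {0,1,2,4,6}
'd' @ 1: {1,2,3,4,5,6,7,8,10,12}  (accept∈set)
'c' @ 2: {1,2,3,4,5,6,9,11}  (accept∈set)
'c' @ 3: {1,2,3,4,5,6}  (accept∈set)
'd' @ 4: {1,2,3,4,5,6,7,8,10,12}  (accept∈set)
'd' @ 5: {1,2,3,4,5,6,7,8,9,10,12,13}  (accept∈set)
'b' @ 6: {1,2,3,4,5,6}  (accept∈set)
end set {1,2,3,4,5,6} — state 1 in

Answer: ACCEPT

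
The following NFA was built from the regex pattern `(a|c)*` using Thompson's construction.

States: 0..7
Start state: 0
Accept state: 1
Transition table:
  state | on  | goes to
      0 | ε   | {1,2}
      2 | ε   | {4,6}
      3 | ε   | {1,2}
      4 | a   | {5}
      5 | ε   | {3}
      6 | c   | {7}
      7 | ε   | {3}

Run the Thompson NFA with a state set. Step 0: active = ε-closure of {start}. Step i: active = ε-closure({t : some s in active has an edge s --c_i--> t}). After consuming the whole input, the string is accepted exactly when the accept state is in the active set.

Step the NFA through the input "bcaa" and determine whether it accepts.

start: ε-closure({0}) = {0,1,2,4,6}
'b' @ 1: {}  — dead — no transitions
rest 'caa' ignored (set empty)
final: {}; accept 1 not in set

Answer: REJECT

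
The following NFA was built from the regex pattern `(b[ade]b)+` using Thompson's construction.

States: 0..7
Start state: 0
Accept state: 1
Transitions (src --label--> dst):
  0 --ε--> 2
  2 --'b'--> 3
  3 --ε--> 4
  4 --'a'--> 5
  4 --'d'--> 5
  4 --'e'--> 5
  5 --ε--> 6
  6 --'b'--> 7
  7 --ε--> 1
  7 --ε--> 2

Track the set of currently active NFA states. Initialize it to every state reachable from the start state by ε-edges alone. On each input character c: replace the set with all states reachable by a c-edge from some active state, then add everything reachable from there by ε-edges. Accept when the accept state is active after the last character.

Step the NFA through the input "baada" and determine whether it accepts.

Answer: REJECT

Derivation:
start: ε-closure({0}) = {0,2}
'b' @ 1: {3,4}
'a' @ 2: {5,6}
'a' @ 3: {}  — dead — no transitions
rest 'da' ignored (set empty)
after full input: {}  (accept=1 not in)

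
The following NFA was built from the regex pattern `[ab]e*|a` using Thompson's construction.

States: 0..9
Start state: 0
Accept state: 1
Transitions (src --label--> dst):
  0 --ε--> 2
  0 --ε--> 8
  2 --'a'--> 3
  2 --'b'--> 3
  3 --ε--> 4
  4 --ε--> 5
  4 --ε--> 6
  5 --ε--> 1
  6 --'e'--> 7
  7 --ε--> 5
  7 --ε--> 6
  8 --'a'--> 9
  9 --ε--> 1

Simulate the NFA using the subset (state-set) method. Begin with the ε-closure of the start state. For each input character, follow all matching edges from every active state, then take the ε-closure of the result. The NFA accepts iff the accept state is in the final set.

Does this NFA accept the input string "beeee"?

Answer: ACCEPT

Trace:
initial (ε-close {0}): {0,2,8}
'b' @ 1: {1,3,4,5,6}  (accept∈set)
'e' @ 2: {1,5,6,7}  (accept∈set)
'e' @ 3: {1,5,6,7}  (accept∈set)
'e' @ 4: {1,5,6,7}  (accept∈set)
'e' @ 5: {1,5,6,7}  (accept∈set)
end set {1,5,6,7} — state 1 in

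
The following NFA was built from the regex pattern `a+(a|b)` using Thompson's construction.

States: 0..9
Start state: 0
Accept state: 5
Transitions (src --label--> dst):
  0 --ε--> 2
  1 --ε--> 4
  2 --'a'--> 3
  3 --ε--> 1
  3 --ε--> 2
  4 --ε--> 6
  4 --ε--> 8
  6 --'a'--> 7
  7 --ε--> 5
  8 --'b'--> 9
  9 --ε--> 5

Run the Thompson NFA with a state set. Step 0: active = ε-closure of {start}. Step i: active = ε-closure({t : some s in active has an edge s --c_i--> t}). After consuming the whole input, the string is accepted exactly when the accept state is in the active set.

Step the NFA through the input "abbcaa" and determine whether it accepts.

Answer: REJECT

Steps:
initial (ε-close {0}): {0,2}
'a' @ 1: {1,2,3,4,6,8}
'b' @ 2: {5,9}  (accept∈set)
'b' @ 3: {}  — state set empty
rest 'caa' ignored (set empty)
final: {}; accept 5 not in set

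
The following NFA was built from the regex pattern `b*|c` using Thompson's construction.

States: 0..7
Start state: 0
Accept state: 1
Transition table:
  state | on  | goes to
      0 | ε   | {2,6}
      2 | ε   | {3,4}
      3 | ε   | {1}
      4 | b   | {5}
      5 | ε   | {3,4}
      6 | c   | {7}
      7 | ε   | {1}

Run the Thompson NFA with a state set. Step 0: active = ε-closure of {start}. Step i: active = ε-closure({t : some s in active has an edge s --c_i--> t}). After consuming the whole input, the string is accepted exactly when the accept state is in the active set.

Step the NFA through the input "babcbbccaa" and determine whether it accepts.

S₀ = ε-closure({0}) = {0,1,2,3,4,6}
'b' @ 1: {1,3,4,5}  [accepting]
'a' @ 2: {}  — dead — no transitions
rest 'bcbbccaa' ignored (set empty)
after full input: {}  (accept=1 not in)

Answer: REJECT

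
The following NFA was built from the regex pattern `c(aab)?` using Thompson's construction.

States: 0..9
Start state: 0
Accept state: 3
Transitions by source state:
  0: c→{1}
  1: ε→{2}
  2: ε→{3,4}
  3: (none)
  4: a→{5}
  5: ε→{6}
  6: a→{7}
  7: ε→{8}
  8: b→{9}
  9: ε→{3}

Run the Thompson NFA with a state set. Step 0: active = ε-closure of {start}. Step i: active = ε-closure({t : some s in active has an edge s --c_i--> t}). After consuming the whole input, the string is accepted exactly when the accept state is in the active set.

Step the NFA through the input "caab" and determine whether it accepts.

Answer: ACCEPT

Trace:
start: ε-closure({0}) = {0}
'c' @ 1: {1,2,3,4}  (accept∈set)
'a' @ 2: {5,6}
'a' @ 3: {7,8}
'b' @ 4: {3,9}  (accept∈set)
final: {3,9}; accept 3 in set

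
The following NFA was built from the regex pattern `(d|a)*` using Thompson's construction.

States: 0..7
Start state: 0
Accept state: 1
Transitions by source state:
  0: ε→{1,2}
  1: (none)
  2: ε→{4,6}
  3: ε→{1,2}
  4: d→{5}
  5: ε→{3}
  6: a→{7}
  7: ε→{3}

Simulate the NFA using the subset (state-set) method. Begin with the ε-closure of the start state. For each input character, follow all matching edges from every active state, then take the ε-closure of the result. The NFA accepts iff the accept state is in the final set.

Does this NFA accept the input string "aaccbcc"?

Answer: REJECT

Derivation:
S₀ = ε-closure({0}) = {0,1,2,4,6}
'a' @ 1: {1,2,3,4,6,7}  (accept∈set)
'a' @ 2: {1,2,3,4,6,7}  (accept∈set)
'c' @ 3: {}  — no active states
rest 'cbcc' ignored (set empty)
end set {} — state 1 not in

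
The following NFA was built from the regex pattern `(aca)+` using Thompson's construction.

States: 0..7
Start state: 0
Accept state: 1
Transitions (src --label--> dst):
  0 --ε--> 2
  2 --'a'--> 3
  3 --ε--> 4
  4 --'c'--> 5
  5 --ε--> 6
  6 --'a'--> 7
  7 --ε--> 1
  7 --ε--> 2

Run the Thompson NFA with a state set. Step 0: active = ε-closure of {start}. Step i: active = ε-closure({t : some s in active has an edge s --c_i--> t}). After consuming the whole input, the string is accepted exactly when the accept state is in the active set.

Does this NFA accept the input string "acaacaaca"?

S₀ = ε-closure({0}) = {0,2}
'a' @ 1: {3,4}
'c' @ 2: {5,6}
'a' @ 3: {1,2,7}  (accept∈set)
'a' @ 4: {3,4}
'c' @ 5: {5,6}
'a' @ 6: {1,2,7}  (accept∈set)
'a' @ 7: {3,4}
'c' @ 8: {5,6}
'a' @ 9: {1,2,7}  (accept∈set)
final: {1,2,7}; accept 1 in set

Answer: ACCEPT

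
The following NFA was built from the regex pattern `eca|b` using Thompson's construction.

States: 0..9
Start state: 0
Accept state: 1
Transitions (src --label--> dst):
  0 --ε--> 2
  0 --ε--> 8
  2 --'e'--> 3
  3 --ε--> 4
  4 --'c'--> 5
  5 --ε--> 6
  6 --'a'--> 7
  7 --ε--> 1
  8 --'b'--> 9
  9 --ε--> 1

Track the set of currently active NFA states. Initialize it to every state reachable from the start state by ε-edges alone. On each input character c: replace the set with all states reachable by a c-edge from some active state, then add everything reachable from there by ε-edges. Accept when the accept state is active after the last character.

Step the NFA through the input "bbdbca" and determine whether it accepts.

Answer: REJECT

Steps:
initial (ε-close {0}): {0,2,8}
'b' @ 1: {1,9}  (accept∈set)
'b' @ 2: {}  — dead — no transitions
rest 'dbca' ignored (set empty)
after full input: {}  (accept=1 not in)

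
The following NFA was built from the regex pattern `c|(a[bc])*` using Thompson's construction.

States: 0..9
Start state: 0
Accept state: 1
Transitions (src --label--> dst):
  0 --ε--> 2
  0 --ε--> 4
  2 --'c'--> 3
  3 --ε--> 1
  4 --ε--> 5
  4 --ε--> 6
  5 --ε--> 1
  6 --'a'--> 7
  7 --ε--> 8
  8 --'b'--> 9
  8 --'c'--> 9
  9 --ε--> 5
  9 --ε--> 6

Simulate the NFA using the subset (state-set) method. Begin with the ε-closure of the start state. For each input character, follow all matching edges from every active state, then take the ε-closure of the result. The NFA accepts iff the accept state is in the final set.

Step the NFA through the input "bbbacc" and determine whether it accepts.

Answer: REJECT

Steps:
S₀ = ε-closure({0}) = {0,1,2,4,5,6}
'b' @ 1: {}  — no active states
rest 'bbacc' ignored (set empty)
final: {}; accept 1 not in set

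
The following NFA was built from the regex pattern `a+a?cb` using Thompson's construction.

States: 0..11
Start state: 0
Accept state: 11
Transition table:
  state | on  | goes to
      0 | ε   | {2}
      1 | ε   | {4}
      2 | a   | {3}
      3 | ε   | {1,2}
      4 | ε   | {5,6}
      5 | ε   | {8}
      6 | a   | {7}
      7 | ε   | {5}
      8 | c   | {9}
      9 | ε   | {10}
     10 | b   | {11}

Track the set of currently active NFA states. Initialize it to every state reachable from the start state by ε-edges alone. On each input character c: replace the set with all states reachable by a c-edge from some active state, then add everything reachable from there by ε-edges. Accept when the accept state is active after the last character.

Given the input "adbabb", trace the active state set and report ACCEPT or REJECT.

Answer: REJECT

Derivation:
start: ε-closure({0}) = {0,2}
'a' @ 1: {1,2,3,4,5,6,8}
'd' @ 2: {}  — dead — no transitions
rest 'babb' ignored (set empty)
end set {} — state 11 not in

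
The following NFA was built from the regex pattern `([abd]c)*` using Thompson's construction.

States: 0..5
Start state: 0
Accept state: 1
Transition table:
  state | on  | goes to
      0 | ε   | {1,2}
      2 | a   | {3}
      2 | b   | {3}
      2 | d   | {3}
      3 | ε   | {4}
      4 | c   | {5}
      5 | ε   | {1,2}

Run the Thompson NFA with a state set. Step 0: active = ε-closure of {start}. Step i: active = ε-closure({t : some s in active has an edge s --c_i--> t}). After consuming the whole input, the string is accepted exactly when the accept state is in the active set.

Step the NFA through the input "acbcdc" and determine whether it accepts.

Answer: ACCEPT

Trace:
start: ε-closure({0}) = {0,1,2}
'a' @ 1: {3,4}
'c' @ 2: {1,2,5}  ✓accept
'b' @ 3: {3,4}
'c' @ 4: {1,2,5}  ✓accept
'd' @ 5: {3,4}
'c' @ 6: {1,2,5}  ✓accept
end set {1,2,5} — state 1 in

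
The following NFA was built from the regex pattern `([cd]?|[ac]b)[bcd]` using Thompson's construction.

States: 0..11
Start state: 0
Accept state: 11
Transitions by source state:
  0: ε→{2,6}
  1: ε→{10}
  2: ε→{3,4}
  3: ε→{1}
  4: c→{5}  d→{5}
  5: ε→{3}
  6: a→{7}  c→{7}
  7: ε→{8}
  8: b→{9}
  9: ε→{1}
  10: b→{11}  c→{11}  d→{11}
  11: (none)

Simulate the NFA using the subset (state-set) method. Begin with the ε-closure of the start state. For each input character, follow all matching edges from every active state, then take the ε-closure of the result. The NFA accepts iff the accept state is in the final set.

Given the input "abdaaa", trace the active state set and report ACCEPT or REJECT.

S₀ = ε-closure({0}) = {0,1,2,3,4,6,10}
'a' @ 1: {7,8}
'b' @ 2: {1,9,10}
'd' @ 3: {11}  [accepting]
'a' @ 4: {}  — dead — no transitions
rest 'aa' ignored (set empty)
end set {} — state 11 not in

Answer: REJECT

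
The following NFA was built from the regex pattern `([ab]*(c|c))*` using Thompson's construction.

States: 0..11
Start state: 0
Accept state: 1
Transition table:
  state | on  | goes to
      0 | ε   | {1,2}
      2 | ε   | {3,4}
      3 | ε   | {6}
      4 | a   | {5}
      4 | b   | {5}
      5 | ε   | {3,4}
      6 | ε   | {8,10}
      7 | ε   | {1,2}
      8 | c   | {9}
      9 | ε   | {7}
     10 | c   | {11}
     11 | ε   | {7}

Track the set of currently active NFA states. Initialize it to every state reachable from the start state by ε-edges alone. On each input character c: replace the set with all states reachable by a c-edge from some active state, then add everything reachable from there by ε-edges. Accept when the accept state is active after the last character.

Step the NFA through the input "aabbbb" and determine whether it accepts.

start: ε-closure({0}) = {0,1,2,3,4,6,8,10}
'a' @ 1: {3,4,5,6,8,10}
'a' @ 2: {3,4,5,6,8,10}
'b' @ 3: {3,4,5,6,8,10}
'b' @ 4: {3,4,5,6,8,10}
'b' @ 5: {3,4,5,6,8,10}
'b' @ 6: {3,4,5,6,8,10}
after full input: {3,4,5,6,8,10}  (accept=1 not in)

Answer: REJECT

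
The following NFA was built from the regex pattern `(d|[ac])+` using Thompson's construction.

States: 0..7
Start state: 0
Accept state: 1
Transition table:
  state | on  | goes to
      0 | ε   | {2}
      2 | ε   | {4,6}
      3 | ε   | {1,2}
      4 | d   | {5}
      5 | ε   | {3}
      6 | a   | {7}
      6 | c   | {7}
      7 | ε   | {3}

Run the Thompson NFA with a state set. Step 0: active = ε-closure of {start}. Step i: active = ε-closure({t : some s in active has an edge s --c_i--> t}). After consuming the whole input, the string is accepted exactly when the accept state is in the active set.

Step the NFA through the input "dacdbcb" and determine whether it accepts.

Answer: REJECT

Trace:
S₀ = ε-closure({0}) = {0,2,4,6}
'd' @ 1: {1,2,3,4,5,6}  ✓accept
'a' @ 2: {1,2,3,4,6,7}  ✓accept
'c' @ 3: {1,2,3,4,6,7}  ✓accept
'd' @ 4: {1,2,3,4,5,6}  ✓accept
'b' @ 5: {}  — no active states
rest 'cb' ignored (set empty)
final: {}; accept 1 not in set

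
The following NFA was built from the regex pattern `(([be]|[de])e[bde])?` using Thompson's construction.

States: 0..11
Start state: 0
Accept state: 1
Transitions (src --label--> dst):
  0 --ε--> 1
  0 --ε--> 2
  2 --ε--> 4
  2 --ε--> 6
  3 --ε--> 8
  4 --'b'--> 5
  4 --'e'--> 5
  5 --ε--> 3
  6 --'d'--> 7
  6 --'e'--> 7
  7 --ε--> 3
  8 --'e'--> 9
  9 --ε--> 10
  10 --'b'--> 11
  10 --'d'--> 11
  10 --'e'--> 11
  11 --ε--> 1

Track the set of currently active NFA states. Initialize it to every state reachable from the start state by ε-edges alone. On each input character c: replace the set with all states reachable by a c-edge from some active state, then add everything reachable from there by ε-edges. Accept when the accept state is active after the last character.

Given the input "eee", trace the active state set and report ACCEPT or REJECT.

Answer: ACCEPT

Steps:
S₀ = ε-closure({0}) = {0,1,2,4,6}
'e' @ 1: {3,5,7,8}
'e' @ 2: {9,10}
'e' @ 3: {1,11}  ✓accept
after full input: {1,11}  (accept=1 in)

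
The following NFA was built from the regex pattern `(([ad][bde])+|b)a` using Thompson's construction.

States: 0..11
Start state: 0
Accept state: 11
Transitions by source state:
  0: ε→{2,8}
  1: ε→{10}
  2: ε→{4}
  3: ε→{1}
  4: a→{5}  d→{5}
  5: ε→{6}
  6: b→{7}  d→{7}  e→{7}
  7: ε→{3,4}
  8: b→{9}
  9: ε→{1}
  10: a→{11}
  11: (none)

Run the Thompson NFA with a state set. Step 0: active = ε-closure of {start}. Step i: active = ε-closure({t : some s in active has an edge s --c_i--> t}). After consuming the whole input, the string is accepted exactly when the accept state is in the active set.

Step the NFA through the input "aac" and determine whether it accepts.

Answer: REJECT

Derivation:
S₀ = ε-closure({0}) = {0,2,4,8}
'a' @ 1: {5,6}
'a' @ 2: {}  — no active states
rest 'c' ignored (set empty)
after full input: {}  (accept=11 not in)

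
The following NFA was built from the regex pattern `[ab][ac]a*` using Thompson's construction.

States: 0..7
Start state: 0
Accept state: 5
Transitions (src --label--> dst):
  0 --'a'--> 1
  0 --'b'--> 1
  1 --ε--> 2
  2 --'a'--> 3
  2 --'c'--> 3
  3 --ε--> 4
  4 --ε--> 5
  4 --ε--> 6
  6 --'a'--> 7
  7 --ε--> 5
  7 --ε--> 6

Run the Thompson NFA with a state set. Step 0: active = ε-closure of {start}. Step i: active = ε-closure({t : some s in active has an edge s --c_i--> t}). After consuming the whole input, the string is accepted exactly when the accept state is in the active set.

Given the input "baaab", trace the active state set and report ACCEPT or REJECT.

initial (ε-close {0}): {0}
'b' @ 1: {1,2}
'a' @ 2: {3,4,5,6}  (accept∈set)
'a' @ 3: {5,6,7}  (accept∈set)
'a' @ 4: {5,6,7}  (accept∈set)
'b' @ 5: {}  — state set empty
end set {} — state 5 not in

Answer: REJECT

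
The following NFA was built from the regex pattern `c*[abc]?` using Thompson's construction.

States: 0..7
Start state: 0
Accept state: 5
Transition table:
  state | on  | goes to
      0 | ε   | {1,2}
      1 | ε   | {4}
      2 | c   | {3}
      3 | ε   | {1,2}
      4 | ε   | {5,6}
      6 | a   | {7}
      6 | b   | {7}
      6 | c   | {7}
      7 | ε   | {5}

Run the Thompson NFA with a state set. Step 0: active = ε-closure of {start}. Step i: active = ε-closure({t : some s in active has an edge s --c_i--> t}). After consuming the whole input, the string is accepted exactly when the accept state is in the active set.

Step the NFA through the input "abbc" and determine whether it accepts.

Answer: REJECT

Steps:
S₀ = ε-closure({0}) = {0,1,2,4,5,6}
'a' @ 1: {5,7}  ✓accept
'b' @ 2: {}  — state set empty
rest 'bc' ignored (set empty)
after full input: {}  (accept=5 not in)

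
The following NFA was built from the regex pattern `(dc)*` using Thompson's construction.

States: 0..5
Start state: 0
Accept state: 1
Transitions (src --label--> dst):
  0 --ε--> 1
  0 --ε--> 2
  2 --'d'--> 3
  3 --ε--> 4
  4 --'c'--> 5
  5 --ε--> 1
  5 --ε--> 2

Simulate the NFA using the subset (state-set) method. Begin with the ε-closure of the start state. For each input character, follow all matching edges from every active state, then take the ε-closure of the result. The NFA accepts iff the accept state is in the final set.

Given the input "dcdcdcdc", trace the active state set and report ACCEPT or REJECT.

initial (ε-close {0}): {0,1,2}
'd' @ 1: {3,4}
'c' @ 2: {1,2,5}  (accept∈set)
'd' @ 3: {3,4}
'c' @ 4: {1,2,5}  (accept∈set)
'd' @ 5: {3,4}
'c' @ 6: {1,2,5}  (accept∈set)
'd' @ 7: {3,4}
'c' @ 8: {1,2,5}  (accept∈set)
end set {1,2,5} — state 1 in

Answer: ACCEPT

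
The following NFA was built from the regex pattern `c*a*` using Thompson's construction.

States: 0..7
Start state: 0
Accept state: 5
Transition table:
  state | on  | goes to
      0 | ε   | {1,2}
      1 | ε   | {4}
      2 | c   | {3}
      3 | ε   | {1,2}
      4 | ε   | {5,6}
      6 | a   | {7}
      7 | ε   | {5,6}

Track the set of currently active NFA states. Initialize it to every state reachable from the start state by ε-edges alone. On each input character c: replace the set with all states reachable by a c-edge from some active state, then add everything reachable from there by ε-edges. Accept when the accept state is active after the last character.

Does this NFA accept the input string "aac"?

start: ε-closure({0}) = {0,1,2,4,5,6}
'a' @ 1: {5,6,7}  (accept∈set)
'a' @ 2: {5,6,7}  (accept∈set)
'c' @ 3: {}  — dead — no transitions
after full input: {}  (accept=5 not in)

Answer: REJECT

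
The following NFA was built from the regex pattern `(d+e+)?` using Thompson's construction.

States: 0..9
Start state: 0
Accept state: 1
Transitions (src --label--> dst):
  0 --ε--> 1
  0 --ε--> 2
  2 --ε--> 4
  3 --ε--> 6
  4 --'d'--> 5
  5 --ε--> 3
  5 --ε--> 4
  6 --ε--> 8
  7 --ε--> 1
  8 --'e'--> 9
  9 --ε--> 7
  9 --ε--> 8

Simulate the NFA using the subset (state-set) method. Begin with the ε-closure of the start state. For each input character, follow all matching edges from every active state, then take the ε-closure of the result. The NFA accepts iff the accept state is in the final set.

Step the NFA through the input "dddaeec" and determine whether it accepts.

S₀ = ε-closure({0}) = {0,1,2,4}
'd' @ 1: {3,4,5,6,8}
'd' @ 2: {3,4,5,6,8}
'd' @ 3: {3,4,5,6,8}
'a' @ 4: {}  — no active states
rest 'eec' ignored (set empty)
end set {} — state 1 not in

Answer: REJECT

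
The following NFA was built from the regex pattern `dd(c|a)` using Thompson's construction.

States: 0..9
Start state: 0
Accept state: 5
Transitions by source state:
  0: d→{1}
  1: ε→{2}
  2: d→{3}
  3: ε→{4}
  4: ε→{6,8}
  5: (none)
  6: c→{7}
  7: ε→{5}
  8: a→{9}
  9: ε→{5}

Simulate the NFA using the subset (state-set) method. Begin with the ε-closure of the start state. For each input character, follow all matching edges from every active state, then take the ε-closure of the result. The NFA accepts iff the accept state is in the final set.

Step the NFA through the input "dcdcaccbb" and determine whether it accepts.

start: ε-closure({0}) = {0}
'd' @ 1: {1,2}
'c' @ 2: {}  — dead — no transitions
rest 'dcaccbb' ignored (set empty)
end set {} — state 5 not in

Answer: REJECT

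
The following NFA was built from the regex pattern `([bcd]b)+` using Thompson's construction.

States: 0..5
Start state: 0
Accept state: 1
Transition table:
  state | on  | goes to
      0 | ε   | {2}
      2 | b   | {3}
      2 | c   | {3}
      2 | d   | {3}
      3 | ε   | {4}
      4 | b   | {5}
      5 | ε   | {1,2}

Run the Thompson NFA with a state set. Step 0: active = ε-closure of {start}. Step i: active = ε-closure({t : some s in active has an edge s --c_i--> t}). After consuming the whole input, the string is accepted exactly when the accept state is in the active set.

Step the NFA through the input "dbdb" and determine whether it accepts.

Answer: ACCEPT

Derivation:
start: ε-closure({0}) = {0,2}
'd' @ 1: {3,4}
'b' @ 2: {1,2,5}  [accepting]
'd' @ 3: {3,4}
'b' @ 4: {1,2,5}  [accepting]
after full input: {1,2,5}  (accept=1 in)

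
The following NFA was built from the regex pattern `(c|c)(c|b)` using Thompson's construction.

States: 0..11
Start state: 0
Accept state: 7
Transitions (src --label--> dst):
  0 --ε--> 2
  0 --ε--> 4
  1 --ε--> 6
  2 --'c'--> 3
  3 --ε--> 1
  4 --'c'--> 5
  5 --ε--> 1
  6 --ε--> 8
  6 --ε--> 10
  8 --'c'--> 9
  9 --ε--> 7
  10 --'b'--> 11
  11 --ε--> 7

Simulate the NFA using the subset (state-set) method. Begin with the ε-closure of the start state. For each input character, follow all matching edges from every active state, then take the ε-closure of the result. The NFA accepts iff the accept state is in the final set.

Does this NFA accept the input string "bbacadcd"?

start: ε-closure({0}) = {0,2,4}
'b' @ 1: {}  — dead — no transitions
rest 'bacadcd' ignored (set empty)
after full input: {}  (accept=7 not in)

Answer: REJECT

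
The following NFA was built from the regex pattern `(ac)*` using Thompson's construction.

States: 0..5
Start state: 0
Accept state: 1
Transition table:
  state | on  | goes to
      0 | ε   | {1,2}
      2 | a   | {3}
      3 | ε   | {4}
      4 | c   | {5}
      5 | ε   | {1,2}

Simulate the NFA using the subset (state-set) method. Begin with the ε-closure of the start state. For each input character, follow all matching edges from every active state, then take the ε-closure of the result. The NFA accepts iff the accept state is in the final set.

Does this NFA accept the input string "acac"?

S₀ = ε-closure({0}) = {0,1,2}
'a' @ 1: {3,4}
'c' @ 2: {1,2,5}  [accepting]
'a' @ 3: {3,4}
'c' @ 4: {1,2,5}  [accepting]
end set {1,2,5} — state 1 in

Answer: ACCEPT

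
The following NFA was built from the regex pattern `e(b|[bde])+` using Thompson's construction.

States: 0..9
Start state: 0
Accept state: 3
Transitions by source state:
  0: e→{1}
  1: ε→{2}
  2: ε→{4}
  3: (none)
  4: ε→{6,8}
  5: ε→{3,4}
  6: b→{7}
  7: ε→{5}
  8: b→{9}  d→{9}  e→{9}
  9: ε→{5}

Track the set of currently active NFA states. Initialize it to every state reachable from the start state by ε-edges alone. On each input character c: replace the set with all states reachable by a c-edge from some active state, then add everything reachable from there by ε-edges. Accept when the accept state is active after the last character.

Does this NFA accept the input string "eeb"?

Answer: ACCEPT

Derivation:
S₀ = ε-closure({0}) = {0}
'e' @ 1: {1,2,4,6,8}
'e' @ 2: {3,4,5,6,8,9}  (accept∈set)
'b' @ 3: {3,4,5,6,7,8,9}  (accept∈set)
final: {3,4,5,6,7,8,9}; accept 3 in set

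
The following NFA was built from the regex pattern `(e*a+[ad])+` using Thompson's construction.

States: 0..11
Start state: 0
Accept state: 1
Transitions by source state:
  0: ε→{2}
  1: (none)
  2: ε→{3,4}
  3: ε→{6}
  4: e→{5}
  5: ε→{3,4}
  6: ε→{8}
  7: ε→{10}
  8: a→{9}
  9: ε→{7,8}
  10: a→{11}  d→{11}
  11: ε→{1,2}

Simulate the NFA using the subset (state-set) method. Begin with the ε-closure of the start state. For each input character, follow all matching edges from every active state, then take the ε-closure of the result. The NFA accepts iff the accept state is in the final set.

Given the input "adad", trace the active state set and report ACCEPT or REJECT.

Answer: ACCEPT

Derivation:
initial (ε-close {0}): {0,2,3,4,6,8}
'a' @ 1: {7,8,9,10}
'd' @ 2: {1,2,3,4,6,8,11}  (accept∈set)
'a' @ 3: {7,8,9,10}
'd' @ 4: {1,2,3,4,6,8,11}  (accept∈set)
end set {1,2,3,4,6,8,11} — state 1 in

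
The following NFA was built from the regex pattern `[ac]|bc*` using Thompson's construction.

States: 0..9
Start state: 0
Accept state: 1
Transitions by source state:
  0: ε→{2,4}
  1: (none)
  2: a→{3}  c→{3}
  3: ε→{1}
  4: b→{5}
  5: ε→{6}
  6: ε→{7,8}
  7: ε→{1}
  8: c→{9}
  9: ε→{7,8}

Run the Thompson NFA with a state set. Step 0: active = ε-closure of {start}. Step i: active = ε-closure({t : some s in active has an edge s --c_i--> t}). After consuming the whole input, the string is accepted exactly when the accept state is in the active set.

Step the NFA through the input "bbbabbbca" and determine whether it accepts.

start: ε-closure({0}) = {0,2,4}
'b' @ 1: {1,5,6,7,8}  ✓accept
'b' @ 2: {}  — dead — no transitions
rest 'babbbca' ignored (set empty)
final: {}; accept 1 not in set

Answer: REJECT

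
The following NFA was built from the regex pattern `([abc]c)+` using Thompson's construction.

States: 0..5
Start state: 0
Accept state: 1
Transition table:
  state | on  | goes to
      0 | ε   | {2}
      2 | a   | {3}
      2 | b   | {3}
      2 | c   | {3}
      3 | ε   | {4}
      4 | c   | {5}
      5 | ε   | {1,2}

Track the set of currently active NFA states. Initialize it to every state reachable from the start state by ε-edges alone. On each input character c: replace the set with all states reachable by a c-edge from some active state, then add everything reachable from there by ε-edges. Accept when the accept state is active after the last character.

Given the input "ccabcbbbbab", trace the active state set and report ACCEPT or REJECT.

start: ε-closure({0}) = {0,2}
'c' @ 1: {3,4}
'c' @ 2: {1,2,5}  ✓accept
'a' @ 3: {3,4}
'b' @ 4: {}  — no active states
rest 'cbbbbab' ignored (set empty)
final: {}; accept 1 not in set

Answer: REJECT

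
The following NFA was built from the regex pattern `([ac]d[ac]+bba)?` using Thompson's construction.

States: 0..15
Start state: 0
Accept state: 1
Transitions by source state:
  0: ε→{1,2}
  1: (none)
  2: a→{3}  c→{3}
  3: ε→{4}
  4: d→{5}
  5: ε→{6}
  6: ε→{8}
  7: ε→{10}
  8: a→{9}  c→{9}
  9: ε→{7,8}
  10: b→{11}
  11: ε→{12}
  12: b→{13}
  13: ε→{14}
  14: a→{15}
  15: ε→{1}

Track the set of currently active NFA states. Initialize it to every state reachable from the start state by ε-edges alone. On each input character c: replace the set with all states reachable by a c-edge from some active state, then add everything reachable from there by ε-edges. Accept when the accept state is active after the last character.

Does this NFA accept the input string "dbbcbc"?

Answer: REJECT

Derivation:
start: ε-closure({0}) = {0,1,2}
'd' @ 1: {}  — no active states
rest 'bbcbc' ignored (set empty)
after full input: {}  (accept=1 not in)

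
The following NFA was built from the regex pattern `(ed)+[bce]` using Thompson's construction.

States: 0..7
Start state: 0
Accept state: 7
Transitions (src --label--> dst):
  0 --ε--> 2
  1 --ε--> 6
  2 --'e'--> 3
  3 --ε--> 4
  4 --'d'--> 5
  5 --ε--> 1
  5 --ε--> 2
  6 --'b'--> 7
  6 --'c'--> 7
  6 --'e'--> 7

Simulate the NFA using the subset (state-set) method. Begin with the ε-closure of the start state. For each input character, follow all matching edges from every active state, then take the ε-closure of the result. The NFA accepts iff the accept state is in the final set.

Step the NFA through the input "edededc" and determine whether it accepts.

S₀ = ε-closure({0}) = {0,2}
'e' @ 1: {3,4}
'd' @ 2: {1,2,5,6}
'e' @ 3: {3,4,7}  ✓accept
'd' @ 4: {1,2,5,6}
'e' @ 5: {3,4,7}  ✓accept
'd' @ 6: {1,2,5,6}
'c' @ 7: {7}  ✓accept
after full input: {7}  (accept=7 in)

Answer: ACCEPT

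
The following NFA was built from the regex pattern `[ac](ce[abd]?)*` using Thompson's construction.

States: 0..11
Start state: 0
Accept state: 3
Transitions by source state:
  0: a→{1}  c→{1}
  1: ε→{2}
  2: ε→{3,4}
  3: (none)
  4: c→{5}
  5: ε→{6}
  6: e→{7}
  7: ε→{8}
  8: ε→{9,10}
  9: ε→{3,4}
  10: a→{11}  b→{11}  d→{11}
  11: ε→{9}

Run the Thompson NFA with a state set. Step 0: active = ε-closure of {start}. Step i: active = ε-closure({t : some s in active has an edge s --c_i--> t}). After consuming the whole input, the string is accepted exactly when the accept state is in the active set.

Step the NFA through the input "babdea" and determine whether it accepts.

Answer: REJECT

Steps:
initial (ε-close {0}): {0}
'b' @ 1: {}  — no active states
rest 'abdea' ignored (set empty)
final: {}; accept 3 not in set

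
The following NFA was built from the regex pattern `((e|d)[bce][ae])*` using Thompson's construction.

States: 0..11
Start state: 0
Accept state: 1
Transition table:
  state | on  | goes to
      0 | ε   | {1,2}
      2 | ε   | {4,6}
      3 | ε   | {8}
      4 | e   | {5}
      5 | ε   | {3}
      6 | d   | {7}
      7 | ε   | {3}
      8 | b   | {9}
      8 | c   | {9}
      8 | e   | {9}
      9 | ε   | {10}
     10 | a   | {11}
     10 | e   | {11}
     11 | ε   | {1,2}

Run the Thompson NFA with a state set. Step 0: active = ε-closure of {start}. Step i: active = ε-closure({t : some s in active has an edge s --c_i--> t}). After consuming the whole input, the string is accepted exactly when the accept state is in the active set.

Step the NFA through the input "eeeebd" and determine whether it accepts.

Answer: REJECT

Steps:
start: ε-closure({0}) = {0,1,2,4,6}
'e' @ 1: {3,5,8}
'e' @ 2: {9,10}
'e' @ 3: {1,2,4,6,11}  (accept∈set)
'e' @ 4: {3,5,8}
'b' @ 5: {9,10}
'd' @ 6: {}  — state set empty
end set {} — state 1 not in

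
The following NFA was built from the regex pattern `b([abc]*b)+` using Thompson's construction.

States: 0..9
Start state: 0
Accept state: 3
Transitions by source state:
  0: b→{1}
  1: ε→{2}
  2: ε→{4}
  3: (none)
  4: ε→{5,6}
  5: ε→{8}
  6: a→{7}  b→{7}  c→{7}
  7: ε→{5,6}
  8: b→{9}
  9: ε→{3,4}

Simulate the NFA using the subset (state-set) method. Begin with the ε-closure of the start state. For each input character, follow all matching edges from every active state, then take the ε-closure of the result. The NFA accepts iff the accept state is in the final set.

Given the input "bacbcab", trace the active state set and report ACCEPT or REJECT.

initial (ε-close {0}): {0}
'b' @ 1: {1,2,4,5,6,8}
'a' @ 2: {5,6,7,8}
'c' @ 3: {5,6,7,8}
'b' @ 4: {3,4,5,6,7,8,9}  [accepting]
'c' @ 5: {5,6,7,8}
'a' @ 6: {5,6,7,8}
'b' @ 7: {3,4,5,6,7,8,9}  [accepting]
final: {3,4,5,6,7,8,9}; accept 3 in set

Answer: ACCEPT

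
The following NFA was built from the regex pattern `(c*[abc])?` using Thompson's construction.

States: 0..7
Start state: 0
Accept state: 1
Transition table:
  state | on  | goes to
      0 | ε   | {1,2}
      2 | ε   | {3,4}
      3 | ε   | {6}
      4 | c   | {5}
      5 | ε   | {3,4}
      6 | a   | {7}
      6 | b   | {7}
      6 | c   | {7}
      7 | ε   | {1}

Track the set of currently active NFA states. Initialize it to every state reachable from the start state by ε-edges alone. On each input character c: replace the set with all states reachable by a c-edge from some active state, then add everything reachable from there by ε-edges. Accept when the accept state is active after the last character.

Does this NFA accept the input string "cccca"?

initial (ε-close {0}): {0,1,2,3,4,6}
'c' @ 1: {1,3,4,5,6,7}  (accept∈set)
'c' @ 2: {1,3,4,5,6,7}  (accept∈set)
'c' @ 3: {1,3,4,5,6,7}  (accept∈set)
'c' @ 4: {1,3,4,5,6,7}  (accept∈set)
'a' @ 5: {1,7}  (accept∈set)
after full input: {1,7}  (accept=1 in)

Answer: ACCEPT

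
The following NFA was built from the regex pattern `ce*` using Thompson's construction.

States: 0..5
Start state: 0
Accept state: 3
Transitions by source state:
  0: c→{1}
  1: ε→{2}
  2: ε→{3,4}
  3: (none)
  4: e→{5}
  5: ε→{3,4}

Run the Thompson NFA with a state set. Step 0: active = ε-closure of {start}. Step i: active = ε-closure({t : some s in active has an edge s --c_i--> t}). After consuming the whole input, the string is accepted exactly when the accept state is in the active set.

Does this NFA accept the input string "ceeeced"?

S₀ = ε-closure({0}) = {0}
'c' @ 1: {1,2,3,4}  (accept∈set)
'e' @ 2: {3,4,5}  (accept∈set)
'e' @ 3: {3,4,5}  (accept∈set)
'e' @ 4: {3,4,5}  (accept∈set)
'c' @ 5: {}  — dead — no transitions
rest 'ed' ignored (set empty)
end set {} — state 3 not in

Answer: REJECT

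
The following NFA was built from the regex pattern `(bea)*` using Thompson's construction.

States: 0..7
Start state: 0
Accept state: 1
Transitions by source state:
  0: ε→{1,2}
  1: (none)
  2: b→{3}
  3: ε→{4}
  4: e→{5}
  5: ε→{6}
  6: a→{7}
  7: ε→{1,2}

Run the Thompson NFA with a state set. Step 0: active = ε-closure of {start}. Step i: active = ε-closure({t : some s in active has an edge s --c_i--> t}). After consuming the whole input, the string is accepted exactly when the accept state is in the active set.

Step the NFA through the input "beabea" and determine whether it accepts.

Answer: ACCEPT

Derivation:
S₀ = ε-closure({0}) = {0,1,2}
'b' @ 1: {3,4}
'e' @ 2: {5,6}
'a' @ 3: {1,2,7}  [accepting]
'b' @ 4: {3,4}
'e' @ 5: {5,6}
'a' @ 6: {1,2,7}  [accepting]
final: {1,2,7}; accept 1 in set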